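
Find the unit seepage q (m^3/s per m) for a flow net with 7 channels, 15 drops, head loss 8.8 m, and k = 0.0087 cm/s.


Convert k to m/s for unit consistency with H:
k = 0.0087 cm/s = 0.0087 / 100 m/s = 8.7e-05 m/s
Using q = k * H * Nf / Nd
Nf / Nd = 7 / 15 = 0.4667
q = 8.7e-05 * 8.8 * 0.4667
q = 0.0003573 m^3/s per m


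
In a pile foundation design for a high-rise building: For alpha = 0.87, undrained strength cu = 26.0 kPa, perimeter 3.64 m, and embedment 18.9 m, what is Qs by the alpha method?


Using Qs = alpha * cu * perimeter * L
Qs = 0.87 * 26.0 * 3.64 * 18.9
Qs = 1556.17 kN


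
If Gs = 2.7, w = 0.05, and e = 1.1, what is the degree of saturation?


Using S = Gs * w / e
S = 2.7 * 0.05 / 1.1
S = 0.1227


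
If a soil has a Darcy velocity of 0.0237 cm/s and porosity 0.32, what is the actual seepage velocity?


Using v_s = v_d / n
v_s = 0.0237 / 0.32
v_s = 0.07406 cm/s


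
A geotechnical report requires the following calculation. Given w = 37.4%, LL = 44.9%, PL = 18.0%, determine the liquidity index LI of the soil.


Result: 0.721

Derivation:
First compute the plasticity index:
PI = LL - PL = 44.9 - 18.0 = 26.9
Then compute the liquidity index:
LI = (w - PL) / PI
LI = (37.4 - 18.0) / 26.9
LI = 0.721


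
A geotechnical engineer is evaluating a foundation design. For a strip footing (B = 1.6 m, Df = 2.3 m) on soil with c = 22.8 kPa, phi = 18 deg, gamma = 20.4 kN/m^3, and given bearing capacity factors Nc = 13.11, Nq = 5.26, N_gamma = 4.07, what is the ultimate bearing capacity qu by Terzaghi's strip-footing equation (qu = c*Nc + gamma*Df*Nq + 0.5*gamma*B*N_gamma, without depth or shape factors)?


Compute qu = c*Nc + gamma*Df*Nq + 0.5*gamma*B*N_gamma
Term 1: 22.8 * 13.11 = 298.908
Term 2: 20.4 * 2.3 * 5.26 = 246.7992
Term 3: 0.5 * 20.4 * 1.6 * 4.07 = 66.4224
qu = 298.908 + 246.7992 + 66.4224
qu = 612.13 kPa


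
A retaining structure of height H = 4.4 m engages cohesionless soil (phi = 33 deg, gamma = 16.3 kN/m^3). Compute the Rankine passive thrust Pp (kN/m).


Compute passive earth pressure coefficient:
Kp = tan^2(45 + phi/2) = tan^2(61.5) = 3.39212
Compute passive force:
Pp = 0.5 * Kp * gamma * H^2
Pp = 0.5 * 3.39212 * 16.3 * 4.4^2
Pp = 535.22 kN/m


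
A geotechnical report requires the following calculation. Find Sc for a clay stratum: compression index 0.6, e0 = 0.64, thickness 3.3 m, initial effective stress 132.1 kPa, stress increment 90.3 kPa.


Using Sc = Cc * H / (1 + e0) * log10((sigma0 + delta_sigma) / sigma0)
Stress ratio = (132.1 + 90.3) / 132.1 = 1.68357
log10(1.68357) = 0.226232
Cc * H / (1 + e0) = 0.6 * 3.3 / (1 + 0.64) = 1.20732
Sc = 1.20732 * 0.226232
Sc = 0.2731 m


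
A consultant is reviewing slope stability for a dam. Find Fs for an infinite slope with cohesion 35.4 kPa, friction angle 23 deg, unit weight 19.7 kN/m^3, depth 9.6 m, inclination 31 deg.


Using Fs = c / (gamma*H*sin(beta)*cos(beta)) + tan(phi)/tan(beta)
Cohesion contribution = 35.4 / (19.7*9.6*sin(31)*cos(31))
Cohesion contribution = 0.423995
Friction contribution = tan(23)/tan(31) = 0.706445
Fs = 0.423995 + 0.706445
Fs = 1.13


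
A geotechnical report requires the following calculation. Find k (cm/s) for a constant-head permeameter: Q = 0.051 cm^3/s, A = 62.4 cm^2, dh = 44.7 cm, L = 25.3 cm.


Compute hydraulic gradient:
i = dh / L = 44.7 / 25.3 = 1.7668
Then apply Darcy's law:
k = Q / (A * i)
k = 0.051 / (62.4 * 1.7668)
k = 0.051 / 110.248
k = 0.000463 cm/s


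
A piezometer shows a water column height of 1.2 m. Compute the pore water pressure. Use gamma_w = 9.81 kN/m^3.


Using u = gamma_w * h_w
u = 9.81 * 1.2
u = 11.77 kPa


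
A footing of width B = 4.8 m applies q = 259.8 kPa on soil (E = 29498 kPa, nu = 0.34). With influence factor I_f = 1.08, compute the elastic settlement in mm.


Using Se = q * B * (1 - nu^2) * I_f / E
1 - nu^2 = 1 - 0.34^2 = 0.8844
Se = 259.8 * 4.8 * 0.8844 * 1.08 / 29498
Se = 0.040379 m
Convert to mm: Se = 0.040379 * 1000 = 40.379 mm


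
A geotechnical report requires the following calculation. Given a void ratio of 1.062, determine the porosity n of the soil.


Using the relation n = e / (1 + e)
n = 1.062 / (1 + 1.062)
n = 1.062 / 2.062
n = 0.515


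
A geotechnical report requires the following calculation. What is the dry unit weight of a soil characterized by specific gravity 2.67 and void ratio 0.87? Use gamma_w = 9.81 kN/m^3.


Result: 14.007 kN/m^3

Derivation:
Using gamma_d = Gs * gamma_w / (1 + e)
gamma_d = 2.67 * 9.81 / (1 + 0.87)
gamma_d = 2.67 * 9.81 / 1.87
gamma_d = 14.007 kN/m^3


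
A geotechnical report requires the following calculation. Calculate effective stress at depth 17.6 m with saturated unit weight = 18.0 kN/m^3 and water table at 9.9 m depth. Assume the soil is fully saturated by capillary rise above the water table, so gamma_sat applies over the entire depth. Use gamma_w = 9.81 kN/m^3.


Total stress = gamma_sat * depth
sigma = 18.0 * 17.6 = 316.8 kPa
Pore water pressure u = gamma_w * (depth - d_wt)
u = 9.81 * (17.6 - 9.9) = 75.537 kPa
Effective stress = sigma - u
sigma' = 316.8 - 75.537 = 241.26 kPa


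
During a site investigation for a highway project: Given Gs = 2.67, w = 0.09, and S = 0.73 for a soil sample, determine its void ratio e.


Using the relation e = Gs * w / S
e = 2.67 * 0.09 / 0.73
e = 0.3292


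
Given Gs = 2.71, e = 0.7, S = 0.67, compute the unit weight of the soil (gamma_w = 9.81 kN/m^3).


Using gamma = gamma_w * (Gs + S*e) / (1 + e)
Numerator: Gs + S*e = 2.71 + 0.67*0.7 = 3.179
Denominator: 1 + e = 1 + 0.7 = 1.7
gamma = 9.81 * 3.179 / 1.7
gamma = 18.345 kN/m^3


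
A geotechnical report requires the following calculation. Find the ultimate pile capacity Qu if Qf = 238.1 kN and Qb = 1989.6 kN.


Result: 2227.7 kN

Derivation:
Using Qu = Qf + Qb
Qu = 238.1 + 1989.6
Qu = 2227.7 kN


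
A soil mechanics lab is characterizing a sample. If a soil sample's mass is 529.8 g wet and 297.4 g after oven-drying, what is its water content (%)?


Using w = (m_wet - m_dry) / m_dry * 100
m_wet - m_dry = 529.8 - 297.4 = 232.4 g
w = 232.4 / 297.4 * 100
w = 78.14 %


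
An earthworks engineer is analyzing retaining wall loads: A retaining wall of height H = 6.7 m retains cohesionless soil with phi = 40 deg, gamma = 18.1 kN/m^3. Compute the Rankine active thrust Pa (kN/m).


Compute active earth pressure coefficient:
Ka = tan^2(45 - phi/2) = tan^2(25.0) = 0.217443
Compute active force:
Pa = 0.5 * Ka * gamma * H^2
Pa = 0.5 * 0.217443 * 18.1 * 6.7^2
Pa = 88.34 kN/m


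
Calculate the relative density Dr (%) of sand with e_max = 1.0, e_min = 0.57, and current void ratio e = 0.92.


Using Dr = (e_max - e) / (e_max - e_min) * 100
e_max - e = 1.0 - 0.92 = 0.08
e_max - e_min = 1.0 - 0.57 = 0.43
Dr = 0.08 / 0.43 * 100
Dr = 18.6 %


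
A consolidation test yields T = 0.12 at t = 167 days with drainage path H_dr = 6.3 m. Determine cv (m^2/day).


Using cv = T * H_dr^2 / t
H_dr^2 = 6.3^2 = 39.69
cv = 0.12 * 39.69 / 167
cv = 0.02852 m^2/day


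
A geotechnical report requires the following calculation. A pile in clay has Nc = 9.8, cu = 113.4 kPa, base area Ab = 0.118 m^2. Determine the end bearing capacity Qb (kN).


Result: 131.14 kN

Derivation:
Using Qb = Nc * cu * Ab
Qb = 9.8 * 113.4 * 0.118
Qb = 131.14 kN


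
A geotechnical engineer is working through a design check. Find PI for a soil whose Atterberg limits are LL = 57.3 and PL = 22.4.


Using PI = LL - PL
PI = 57.3 - 22.4
PI = 34.9


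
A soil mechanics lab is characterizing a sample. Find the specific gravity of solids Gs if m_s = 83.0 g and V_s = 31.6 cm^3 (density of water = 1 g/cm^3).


Using Gs = m_s / (V_s * rho_w)
Since rho_w = 1 g/cm^3:
Gs = 83.0 / 31.6
Gs = 2.627


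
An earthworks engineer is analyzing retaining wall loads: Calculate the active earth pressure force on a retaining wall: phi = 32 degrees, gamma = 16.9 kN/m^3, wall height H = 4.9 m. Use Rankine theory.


Result: 62.34 kN/m

Derivation:
Compute active earth pressure coefficient:
Ka = tan^2(45 - phi/2) = tan^2(29.0) = 0.307259
Compute active force:
Pa = 0.5 * Ka * gamma * H^2
Pa = 0.5 * 0.307259 * 16.9 * 4.9^2
Pa = 62.34 kN/m


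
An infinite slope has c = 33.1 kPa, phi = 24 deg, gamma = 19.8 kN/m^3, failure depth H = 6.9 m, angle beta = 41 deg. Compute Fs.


Using Fs = c / (gamma*H*sin(beta)*cos(beta)) + tan(phi)/tan(beta)
Cohesion contribution = 33.1 / (19.8*6.9*sin(41)*cos(41))
Cohesion contribution = 0.489318
Friction contribution = tan(24)/tan(41) = 0.512177
Fs = 0.489318 + 0.512177
Fs = 1.001


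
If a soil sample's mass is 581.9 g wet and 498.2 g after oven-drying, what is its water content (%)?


Result: 16.8 %

Derivation:
Using w = (m_wet - m_dry) / m_dry * 100
m_wet - m_dry = 581.9 - 498.2 = 83.7 g
w = 83.7 / 498.2 * 100
w = 16.8 %


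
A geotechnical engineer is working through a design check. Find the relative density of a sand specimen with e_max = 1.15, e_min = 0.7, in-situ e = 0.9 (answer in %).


Using Dr = (e_max - e) / (e_max - e_min) * 100
e_max - e = 1.15 - 0.9 = 0.25
e_max - e_min = 1.15 - 0.7 = 0.45
Dr = 0.25 / 0.45 * 100
Dr = 55.56 %


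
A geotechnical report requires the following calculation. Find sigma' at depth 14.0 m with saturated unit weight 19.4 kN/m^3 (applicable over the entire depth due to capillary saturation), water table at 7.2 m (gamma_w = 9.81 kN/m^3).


Result: 204.89 kPa

Derivation:
Total stress = gamma_sat * depth
sigma = 19.4 * 14.0 = 271.6 kPa
Pore water pressure u = gamma_w * (depth - d_wt)
u = 9.81 * (14.0 - 7.2) = 66.708 kPa
Effective stress = sigma - u
sigma' = 271.6 - 66.708 = 204.89 kPa


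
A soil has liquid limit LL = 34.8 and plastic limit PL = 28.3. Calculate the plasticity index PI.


Result: 6.5

Derivation:
Using PI = LL - PL
PI = 34.8 - 28.3
PI = 6.5


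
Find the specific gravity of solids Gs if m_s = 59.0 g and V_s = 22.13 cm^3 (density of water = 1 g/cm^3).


Result: 2.666

Derivation:
Using Gs = m_s / (V_s * rho_w)
Since rho_w = 1 g/cm^3:
Gs = 59.0 / 22.13
Gs = 2.666


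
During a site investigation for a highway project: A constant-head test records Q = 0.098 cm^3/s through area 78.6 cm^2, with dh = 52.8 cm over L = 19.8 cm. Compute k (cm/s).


Compute hydraulic gradient:
i = dh / L = 52.8 / 19.8 = 2.66667
Then apply Darcy's law:
k = Q / (A * i)
k = 0.098 / (78.6 * 2.66667)
k = 0.098 / 209.6
k = 0.000468 cm/s


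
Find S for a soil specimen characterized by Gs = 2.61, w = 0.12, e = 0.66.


Result: 0.4745

Derivation:
Using S = Gs * w / e
S = 2.61 * 0.12 / 0.66
S = 0.4745


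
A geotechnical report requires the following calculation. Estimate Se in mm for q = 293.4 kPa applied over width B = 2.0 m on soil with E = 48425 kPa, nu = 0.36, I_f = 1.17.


Using Se = q * B * (1 - nu^2) * I_f / E
1 - nu^2 = 1 - 0.36^2 = 0.8704
Se = 293.4 * 2.0 * 0.8704 * 1.17 / 48425
Se = 0.012340 m
Convert to mm: Se = 0.012340 * 1000 = 12.34 mm


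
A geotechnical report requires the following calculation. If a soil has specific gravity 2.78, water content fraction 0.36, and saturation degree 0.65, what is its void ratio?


Result: 1.5397

Derivation:
Using the relation e = Gs * w / S
e = 2.78 * 0.36 / 0.65
e = 1.5397


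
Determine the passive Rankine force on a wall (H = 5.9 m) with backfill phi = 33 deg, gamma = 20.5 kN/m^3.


Compute passive earth pressure coefficient:
Kp = tan^2(45 + phi/2) = tan^2(61.5) = 3.39212
Compute passive force:
Pp = 0.5 * Kp * gamma * H^2
Pp = 0.5 * 3.39212 * 20.5 * 5.9^2
Pp = 1210.32 kN/m


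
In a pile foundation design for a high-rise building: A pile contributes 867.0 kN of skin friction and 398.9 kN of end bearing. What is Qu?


Result: 1265.9 kN

Derivation:
Using Qu = Qf + Qb
Qu = 867.0 + 398.9
Qu = 1265.9 kN


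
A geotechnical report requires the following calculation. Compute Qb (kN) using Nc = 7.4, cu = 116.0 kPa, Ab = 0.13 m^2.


Result: 111.59 kN

Derivation:
Using Qb = Nc * cu * Ab
Qb = 7.4 * 116.0 * 0.13
Qb = 111.59 kN


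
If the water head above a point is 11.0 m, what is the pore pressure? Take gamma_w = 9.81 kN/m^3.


Result: 107.91 kPa

Derivation:
Using u = gamma_w * h_w
u = 9.81 * 11.0
u = 107.91 kPa


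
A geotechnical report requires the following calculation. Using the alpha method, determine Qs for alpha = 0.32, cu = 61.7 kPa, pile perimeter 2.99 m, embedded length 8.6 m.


Using Qs = alpha * cu * perimeter * L
Qs = 0.32 * 61.7 * 2.99 * 8.6
Qs = 507.7 kN


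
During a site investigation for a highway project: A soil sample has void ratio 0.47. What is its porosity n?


Result: 0.3197

Derivation:
Using the relation n = e / (1 + e)
n = 0.47 / (1 + 0.47)
n = 0.47 / 1.47
n = 0.3197


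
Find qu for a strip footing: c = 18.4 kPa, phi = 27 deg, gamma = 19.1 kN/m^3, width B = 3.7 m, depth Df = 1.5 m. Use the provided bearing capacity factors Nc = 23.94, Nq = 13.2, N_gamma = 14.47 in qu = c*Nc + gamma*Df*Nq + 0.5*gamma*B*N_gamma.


Compute qu = c*Nc + gamma*Df*Nq + 0.5*gamma*B*N_gamma
Term 1: 18.4 * 23.94 = 440.496
Term 2: 19.1 * 1.5 * 13.2 = 378.18
Term 3: 0.5 * 19.1 * 3.7 * 14.47 = 511.29745
qu = 440.496 + 378.18 + 511.29745
qu = 1329.97 kPa


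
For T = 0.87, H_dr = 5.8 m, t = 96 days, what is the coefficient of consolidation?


Using cv = T * H_dr^2 / t
H_dr^2 = 5.8^2 = 33.64
cv = 0.87 * 33.64 / 96
cv = 0.30486 m^2/day


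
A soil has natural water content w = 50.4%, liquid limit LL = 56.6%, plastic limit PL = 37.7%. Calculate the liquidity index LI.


First compute the plasticity index:
PI = LL - PL = 56.6 - 37.7 = 18.9
Then compute the liquidity index:
LI = (w - PL) / PI
LI = (50.4 - 37.7) / 18.9
LI = 0.672


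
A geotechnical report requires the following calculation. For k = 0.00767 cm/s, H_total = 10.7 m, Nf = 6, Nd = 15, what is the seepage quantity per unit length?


Convert k to m/s for unit consistency with H:
k = 0.00767 cm/s = 0.00767 / 100 m/s = 7.67e-05 m/s
Using q = k * H * Nf / Nd
Nf / Nd = 6 / 15 = 0.4
q = 7.67e-05 * 10.7 * 0.4
q = 0.0003283 m^3/s per m


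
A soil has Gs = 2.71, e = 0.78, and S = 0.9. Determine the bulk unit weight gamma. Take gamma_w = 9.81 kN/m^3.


Using gamma = gamma_w * (Gs + S*e) / (1 + e)
Numerator: Gs + S*e = 2.71 + 0.9*0.78 = 3.412
Denominator: 1 + e = 1 + 0.78 = 1.78
gamma = 9.81 * 3.412 / 1.78
gamma = 18.804 kN/m^3


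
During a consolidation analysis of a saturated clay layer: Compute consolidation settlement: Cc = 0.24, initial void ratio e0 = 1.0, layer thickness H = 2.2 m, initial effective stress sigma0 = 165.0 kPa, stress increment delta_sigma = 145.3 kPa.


Using Sc = Cc * H / (1 + e0) * log10((sigma0 + delta_sigma) / sigma0)
Stress ratio = (165.0 + 145.3) / 165.0 = 1.88061
log10(1.88061) = 0.274298
Cc * H / (1 + e0) = 0.24 * 2.2 / (1 + 1.0) = 0.264
Sc = 0.264 * 0.274298
Sc = 0.0724 m


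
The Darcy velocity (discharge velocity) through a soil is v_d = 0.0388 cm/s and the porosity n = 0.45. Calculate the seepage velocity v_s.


Result: 0.08622 cm/s

Derivation:
Using v_s = v_d / n
v_s = 0.0388 / 0.45
v_s = 0.08622 cm/s


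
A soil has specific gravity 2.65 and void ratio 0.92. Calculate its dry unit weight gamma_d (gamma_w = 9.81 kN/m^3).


Result: 13.54 kN/m^3

Derivation:
Using gamma_d = Gs * gamma_w / (1 + e)
gamma_d = 2.65 * 9.81 / (1 + 0.92)
gamma_d = 2.65 * 9.81 / 1.92
gamma_d = 13.54 kN/m^3


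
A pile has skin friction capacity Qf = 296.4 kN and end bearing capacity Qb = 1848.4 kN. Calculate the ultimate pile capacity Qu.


Using Qu = Qf + Qb
Qu = 296.4 + 1848.4
Qu = 2144.8 kN


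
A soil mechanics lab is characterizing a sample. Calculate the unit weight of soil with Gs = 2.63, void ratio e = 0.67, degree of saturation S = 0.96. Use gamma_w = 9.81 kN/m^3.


Result: 19.228 kN/m^3

Derivation:
Using gamma = gamma_w * (Gs + S*e) / (1 + e)
Numerator: Gs + S*e = 2.63 + 0.96*0.67 = 3.2732
Denominator: 1 + e = 1 + 0.67 = 1.67
gamma = 9.81 * 3.2732 / 1.67
gamma = 19.228 kN/m^3


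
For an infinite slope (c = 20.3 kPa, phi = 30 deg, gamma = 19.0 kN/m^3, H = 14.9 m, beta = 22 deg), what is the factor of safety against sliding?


Using Fs = c / (gamma*H*sin(beta)*cos(beta)) + tan(phi)/tan(beta)
Cohesion contribution = 20.3 / (19.0*14.9*sin(22)*cos(22))
Cohesion contribution = 0.20645
Friction contribution = tan(30)/tan(22) = 1.42899
Fs = 0.20645 + 1.42899
Fs = 1.635


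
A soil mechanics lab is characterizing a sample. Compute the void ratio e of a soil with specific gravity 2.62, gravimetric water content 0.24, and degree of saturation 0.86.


Using the relation e = Gs * w / S
e = 2.62 * 0.24 / 0.86
e = 0.7312


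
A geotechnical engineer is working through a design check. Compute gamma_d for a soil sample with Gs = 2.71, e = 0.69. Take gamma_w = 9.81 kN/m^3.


Using gamma_d = Gs * gamma_w / (1 + e)
gamma_d = 2.71 * 9.81 / (1 + 0.69)
gamma_d = 2.71 * 9.81 / 1.69
gamma_d = 15.731 kN/m^3


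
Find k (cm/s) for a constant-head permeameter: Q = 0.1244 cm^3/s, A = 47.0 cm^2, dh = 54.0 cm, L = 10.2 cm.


Compute hydraulic gradient:
i = dh / L = 54.0 / 10.2 = 5.29412
Then apply Darcy's law:
k = Q / (A * i)
k = 0.1244 / (47.0 * 5.29412)
k = 0.1244 / 248.824
k = 0.0005 cm/s


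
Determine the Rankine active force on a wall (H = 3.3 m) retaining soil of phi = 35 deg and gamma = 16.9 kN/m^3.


Compute active earth pressure coefficient:
Ka = tan^2(45 - phi/2) = tan^2(27.5) = 0.27099
Compute active force:
Pa = 0.5 * Ka * gamma * H^2
Pa = 0.5 * 0.27099 * 16.9 * 3.3^2
Pa = 24.94 kN/m


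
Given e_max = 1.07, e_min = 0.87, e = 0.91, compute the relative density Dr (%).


Using Dr = (e_max - e) / (e_max - e_min) * 100
e_max - e = 1.07 - 0.91 = 0.16
e_max - e_min = 1.07 - 0.87 = 0.2
Dr = 0.16 / 0.2 * 100
Dr = 80.0 %


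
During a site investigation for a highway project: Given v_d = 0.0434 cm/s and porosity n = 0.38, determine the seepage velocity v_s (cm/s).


Using v_s = v_d / n
v_s = 0.0434 / 0.38
v_s = 0.11421 cm/s


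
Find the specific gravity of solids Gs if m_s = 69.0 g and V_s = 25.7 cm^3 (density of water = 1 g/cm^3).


Using Gs = m_s / (V_s * rho_w)
Since rho_w = 1 g/cm^3:
Gs = 69.0 / 25.7
Gs = 2.685


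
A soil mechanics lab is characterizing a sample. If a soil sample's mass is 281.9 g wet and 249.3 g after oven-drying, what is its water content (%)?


Using w = (m_wet - m_dry) / m_dry * 100
m_wet - m_dry = 281.9 - 249.3 = 32.6 g
w = 32.6 / 249.3 * 100
w = 13.08 %


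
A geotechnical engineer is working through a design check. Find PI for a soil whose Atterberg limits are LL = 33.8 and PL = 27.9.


Using PI = LL - PL
PI = 33.8 - 27.9
PI = 5.9


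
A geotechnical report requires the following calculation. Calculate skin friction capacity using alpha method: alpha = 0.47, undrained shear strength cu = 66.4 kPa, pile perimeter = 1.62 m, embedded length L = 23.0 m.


Using Qs = alpha * cu * perimeter * L
Qs = 0.47 * 66.4 * 1.62 * 23.0
Qs = 1162.81 kN


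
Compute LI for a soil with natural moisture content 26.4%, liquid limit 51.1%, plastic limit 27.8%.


Result: -0.06

Derivation:
First compute the plasticity index:
PI = LL - PL = 51.1 - 27.8 = 23.3
Then compute the liquidity index:
LI = (w - PL) / PI
LI = (26.4 - 27.8) / 23.3
LI = -0.06


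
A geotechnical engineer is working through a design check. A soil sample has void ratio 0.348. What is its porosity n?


Using the relation n = e / (1 + e)
n = 0.348 / (1 + 0.348)
n = 0.348 / 1.348
n = 0.2582


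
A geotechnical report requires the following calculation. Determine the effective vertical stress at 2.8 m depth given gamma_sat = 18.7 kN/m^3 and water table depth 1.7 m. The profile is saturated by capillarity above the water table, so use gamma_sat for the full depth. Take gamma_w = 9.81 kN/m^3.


Total stress = gamma_sat * depth
sigma = 18.7 * 2.8 = 52.36 kPa
Pore water pressure u = gamma_w * (depth - d_wt)
u = 9.81 * (2.8 - 1.7) = 10.791 kPa
Effective stress = sigma - u
sigma' = 52.36 - 10.791 = 41.57 kPa


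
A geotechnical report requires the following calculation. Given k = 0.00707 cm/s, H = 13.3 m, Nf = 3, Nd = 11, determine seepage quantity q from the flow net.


Convert k to m/s for unit consistency with H:
k = 0.00707 cm/s = 0.00707 / 100 m/s = 7.07e-05 m/s
Using q = k * H * Nf / Nd
Nf / Nd = 3 / 11 = 0.2727
q = 7.07e-05 * 13.3 * 0.2727
q = 0.0002564 m^3/s per m


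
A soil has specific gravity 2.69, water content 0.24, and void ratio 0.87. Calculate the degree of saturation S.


Using S = Gs * w / e
S = 2.69 * 0.24 / 0.87
S = 0.7421


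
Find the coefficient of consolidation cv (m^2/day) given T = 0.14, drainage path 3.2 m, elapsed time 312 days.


Result: 0.00459 m^2/day

Derivation:
Using cv = T * H_dr^2 / t
H_dr^2 = 3.2^2 = 10.24
cv = 0.14 * 10.24 / 312
cv = 0.00459 m^2/day


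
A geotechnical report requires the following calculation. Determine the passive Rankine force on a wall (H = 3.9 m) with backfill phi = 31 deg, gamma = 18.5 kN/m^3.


Result: 439.53 kN/m

Derivation:
Compute passive earth pressure coefficient:
Kp = tan^2(45 + phi/2) = tan^2(60.5) = 3.124035
Compute passive force:
Pp = 0.5 * Kp * gamma * H^2
Pp = 0.5 * 3.124035 * 18.5 * 3.9^2
Pp = 439.53 kN/m


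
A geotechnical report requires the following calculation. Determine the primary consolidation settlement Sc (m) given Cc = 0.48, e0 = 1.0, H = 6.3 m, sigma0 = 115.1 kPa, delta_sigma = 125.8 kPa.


Using Sc = Cc * H / (1 + e0) * log10((sigma0 + delta_sigma) / sigma0)
Stress ratio = (115.1 + 125.8) / 115.1 = 2.09296
log10(2.09296) = 0.320761
Cc * H / (1 + e0) = 0.48 * 6.3 / (1 + 1.0) = 1.512
Sc = 1.512 * 0.320761
Sc = 0.485 m


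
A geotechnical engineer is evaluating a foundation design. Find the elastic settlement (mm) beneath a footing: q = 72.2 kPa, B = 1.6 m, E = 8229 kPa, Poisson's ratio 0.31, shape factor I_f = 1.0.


Result: 12.689 mm

Derivation:
Using Se = q * B * (1 - nu^2) * I_f / E
1 - nu^2 = 1 - 0.31^2 = 0.9039
Se = 72.2 * 1.6 * 0.9039 * 1.0 / 8229
Se = 0.012689 m
Convert to mm: Se = 0.012689 * 1000 = 12.689 mm


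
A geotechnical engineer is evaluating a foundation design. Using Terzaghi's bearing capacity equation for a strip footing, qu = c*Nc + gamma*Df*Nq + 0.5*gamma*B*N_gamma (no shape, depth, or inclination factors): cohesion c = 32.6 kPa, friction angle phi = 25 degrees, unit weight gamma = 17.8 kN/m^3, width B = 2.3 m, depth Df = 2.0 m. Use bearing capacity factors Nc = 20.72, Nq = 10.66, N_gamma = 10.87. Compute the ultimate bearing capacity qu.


Compute qu = c*Nc + gamma*Df*Nq + 0.5*gamma*B*N_gamma
Term 1: 32.6 * 20.72 = 675.472
Term 2: 17.8 * 2.0 * 10.66 = 379.496
Term 3: 0.5 * 17.8 * 2.3 * 10.87 = 222.5089
qu = 675.472 + 379.496 + 222.5089
qu = 1277.48 kPa


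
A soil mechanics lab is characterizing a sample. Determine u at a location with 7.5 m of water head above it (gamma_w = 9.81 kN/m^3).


Result: 73.58 kPa

Derivation:
Using u = gamma_w * h_w
u = 9.81 * 7.5
u = 73.58 kPa


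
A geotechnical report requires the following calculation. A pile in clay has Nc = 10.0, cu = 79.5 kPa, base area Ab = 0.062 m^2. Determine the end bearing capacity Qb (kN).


Using Qb = Nc * cu * Ab
Qb = 10.0 * 79.5 * 0.062
Qb = 49.29 kN


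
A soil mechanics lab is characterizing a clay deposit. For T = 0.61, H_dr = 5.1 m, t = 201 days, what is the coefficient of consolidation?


Using cv = T * H_dr^2 / t
H_dr^2 = 5.1^2 = 26.01
cv = 0.61 * 26.01 / 201
cv = 0.07894 m^2/day


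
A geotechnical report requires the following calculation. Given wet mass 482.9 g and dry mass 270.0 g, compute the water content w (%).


Using w = (m_wet - m_dry) / m_dry * 100
m_wet - m_dry = 482.9 - 270.0 = 212.9 g
w = 212.9 / 270.0 * 100
w = 78.85 %


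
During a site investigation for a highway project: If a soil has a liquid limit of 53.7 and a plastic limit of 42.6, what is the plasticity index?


Using PI = LL - PL
PI = 53.7 - 42.6
PI = 11.1


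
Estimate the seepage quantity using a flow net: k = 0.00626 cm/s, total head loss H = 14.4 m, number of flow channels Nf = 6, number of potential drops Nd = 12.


Convert k to m/s for unit consistency with H:
k = 0.00626 cm/s = 0.00626 / 100 m/s = 6.26e-05 m/s
Using q = k * H * Nf / Nd
Nf / Nd = 6 / 12 = 0.5
q = 6.26e-05 * 14.4 * 0.5
q = 0.0004507 m^3/s per m


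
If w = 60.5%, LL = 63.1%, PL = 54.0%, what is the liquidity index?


First compute the plasticity index:
PI = LL - PL = 63.1 - 54.0 = 9.1
Then compute the liquidity index:
LI = (w - PL) / PI
LI = (60.5 - 54.0) / 9.1
LI = 0.714


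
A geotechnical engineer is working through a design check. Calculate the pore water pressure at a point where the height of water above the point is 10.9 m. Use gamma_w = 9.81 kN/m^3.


Using u = gamma_w * h_w
u = 9.81 * 10.9
u = 106.93 kPa


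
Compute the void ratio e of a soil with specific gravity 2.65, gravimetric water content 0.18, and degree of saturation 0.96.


Using the relation e = Gs * w / S
e = 2.65 * 0.18 / 0.96
e = 0.4969


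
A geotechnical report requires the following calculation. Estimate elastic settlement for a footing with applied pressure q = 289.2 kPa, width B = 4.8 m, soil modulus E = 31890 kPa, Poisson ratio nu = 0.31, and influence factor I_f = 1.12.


Using Se = q * B * (1 - nu^2) * I_f / E
1 - nu^2 = 1 - 0.31^2 = 0.9039
Se = 289.2 * 4.8 * 0.9039 * 1.12 / 31890
Se = 0.044068 m
Convert to mm: Se = 0.044068 * 1000 = 44.068 mm


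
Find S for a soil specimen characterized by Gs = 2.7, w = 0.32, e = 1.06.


Using S = Gs * w / e
S = 2.7 * 0.32 / 1.06
S = 0.8151


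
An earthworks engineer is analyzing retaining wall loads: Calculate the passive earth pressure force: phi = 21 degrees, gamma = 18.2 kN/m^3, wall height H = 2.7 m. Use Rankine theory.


Result: 140.44 kN/m

Derivation:
Compute passive earth pressure coefficient:
Kp = tan^2(45 + phi/2) = tan^2(55.5) = 2.117051
Compute passive force:
Pp = 0.5 * Kp * gamma * H^2
Pp = 0.5 * 2.117051 * 18.2 * 2.7^2
Pp = 140.44 kN/m


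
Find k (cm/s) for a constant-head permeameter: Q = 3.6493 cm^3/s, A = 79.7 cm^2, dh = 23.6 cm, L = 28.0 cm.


Result: 0.054325 cm/s

Derivation:
Compute hydraulic gradient:
i = dh / L = 23.6 / 28.0 = 0.842857
Then apply Darcy's law:
k = Q / (A * i)
k = 3.6493 / (79.7 * 0.842857)
k = 3.6493 / 67.1757
k = 0.054325 cm/s


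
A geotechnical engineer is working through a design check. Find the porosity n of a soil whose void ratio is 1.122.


Using the relation n = e / (1 + e)
n = 1.122 / (1 + 1.122)
n = 1.122 / 2.122
n = 0.5287


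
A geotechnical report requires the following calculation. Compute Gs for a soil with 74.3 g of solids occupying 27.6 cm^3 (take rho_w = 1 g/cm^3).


Using Gs = m_s / (V_s * rho_w)
Since rho_w = 1 g/cm^3:
Gs = 74.3 / 27.6
Gs = 2.692


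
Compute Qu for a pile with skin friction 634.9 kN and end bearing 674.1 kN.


Using Qu = Qf + Qb
Qu = 634.9 + 674.1
Qu = 1309.0 kN


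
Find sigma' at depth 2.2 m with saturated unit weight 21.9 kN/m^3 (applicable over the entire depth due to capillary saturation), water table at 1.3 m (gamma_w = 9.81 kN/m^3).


Result: 39.35 kPa

Derivation:
Total stress = gamma_sat * depth
sigma = 21.9 * 2.2 = 48.18 kPa
Pore water pressure u = gamma_w * (depth - d_wt)
u = 9.81 * (2.2 - 1.3) = 8.829 kPa
Effective stress = sigma - u
sigma' = 48.18 - 8.829 = 39.35 kPa


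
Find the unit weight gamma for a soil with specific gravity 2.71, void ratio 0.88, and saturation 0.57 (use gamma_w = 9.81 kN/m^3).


Using gamma = gamma_w * (Gs + S*e) / (1 + e)
Numerator: Gs + S*e = 2.71 + 0.57*0.88 = 3.2116
Denominator: 1 + e = 1 + 0.88 = 1.88
gamma = 9.81 * 3.2116 / 1.88
gamma = 16.758 kN/m^3


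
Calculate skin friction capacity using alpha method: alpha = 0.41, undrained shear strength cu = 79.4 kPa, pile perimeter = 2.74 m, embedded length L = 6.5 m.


Using Qs = alpha * cu * perimeter * L
Qs = 0.41 * 79.4 * 2.74 * 6.5
Qs = 579.79 kN


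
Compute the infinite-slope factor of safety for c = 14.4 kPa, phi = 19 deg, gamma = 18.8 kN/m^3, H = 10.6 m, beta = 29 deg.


Using Fs = c / (gamma*H*sin(beta)*cos(beta)) + tan(phi)/tan(beta)
Cohesion contribution = 14.4 / (18.8*10.6*sin(29)*cos(29))
Cohesion contribution = 0.170415
Friction contribution = tan(19)/tan(29) = 0.621183
Fs = 0.170415 + 0.621183
Fs = 0.792


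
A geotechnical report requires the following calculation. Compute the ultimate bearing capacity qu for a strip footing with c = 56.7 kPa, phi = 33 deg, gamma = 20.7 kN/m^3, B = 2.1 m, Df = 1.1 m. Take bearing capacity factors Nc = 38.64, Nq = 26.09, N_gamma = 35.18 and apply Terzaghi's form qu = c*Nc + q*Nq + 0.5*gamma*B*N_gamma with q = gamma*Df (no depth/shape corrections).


Compute qu = c*Nc + gamma*Df*Nq + 0.5*gamma*B*N_gamma
Term 1: 56.7 * 38.64 = 2190.888
Term 2: 20.7 * 1.1 * 26.09 = 594.0693
Term 3: 0.5 * 20.7 * 2.1 * 35.18 = 764.6373
qu = 2190.888 + 594.0693 + 764.6373
qu = 3549.59 kPa


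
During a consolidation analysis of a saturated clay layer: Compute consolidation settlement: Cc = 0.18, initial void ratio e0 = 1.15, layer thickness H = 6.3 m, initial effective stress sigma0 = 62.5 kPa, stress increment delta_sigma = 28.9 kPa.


Using Sc = Cc * H / (1 + e0) * log10((sigma0 + delta_sigma) / sigma0)
Stress ratio = (62.5 + 28.9) / 62.5 = 1.4624
log10(1.4624) = 0.165066
Cc * H / (1 + e0) = 0.18 * 6.3 / (1 + 1.15) = 0.527442
Sc = 0.527442 * 0.165066
Sc = 0.0871 m


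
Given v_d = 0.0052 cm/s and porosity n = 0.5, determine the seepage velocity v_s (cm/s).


Using v_s = v_d / n
v_s = 0.0052 / 0.5
v_s = 0.0104 cm/s


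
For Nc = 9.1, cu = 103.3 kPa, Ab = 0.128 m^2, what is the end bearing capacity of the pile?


Using Qb = Nc * cu * Ab
Qb = 9.1 * 103.3 * 0.128
Qb = 120.32 kN


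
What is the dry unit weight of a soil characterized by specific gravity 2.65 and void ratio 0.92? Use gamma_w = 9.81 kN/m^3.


Using gamma_d = Gs * gamma_w / (1 + e)
gamma_d = 2.65 * 9.81 / (1 + 0.92)
gamma_d = 2.65 * 9.81 / 1.92
gamma_d = 13.54 kN/m^3


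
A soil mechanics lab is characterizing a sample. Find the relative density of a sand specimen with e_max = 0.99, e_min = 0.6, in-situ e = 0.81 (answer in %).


Using Dr = (e_max - e) / (e_max - e_min) * 100
e_max - e = 0.99 - 0.81 = 0.18
e_max - e_min = 0.99 - 0.6 = 0.39
Dr = 0.18 / 0.39 * 100
Dr = 46.15 %


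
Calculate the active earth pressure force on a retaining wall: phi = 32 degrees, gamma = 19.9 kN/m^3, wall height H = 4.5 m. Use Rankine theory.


Compute active earth pressure coefficient:
Ka = tan^2(45 - phi/2) = tan^2(29.0) = 0.307259
Compute active force:
Pa = 0.5 * Ka * gamma * H^2
Pa = 0.5 * 0.307259 * 19.9 * 4.5^2
Pa = 61.91 kN/m


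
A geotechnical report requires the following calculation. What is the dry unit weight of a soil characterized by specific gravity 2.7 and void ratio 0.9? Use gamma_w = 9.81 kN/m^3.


Using gamma_d = Gs * gamma_w / (1 + e)
gamma_d = 2.7 * 9.81 / (1 + 0.9)
gamma_d = 2.7 * 9.81 / 1.9
gamma_d = 13.941 kN/m^3


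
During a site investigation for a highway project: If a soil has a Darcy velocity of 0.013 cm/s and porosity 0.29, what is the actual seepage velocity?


Using v_s = v_d / n
v_s = 0.013 / 0.29
v_s = 0.04483 cm/s


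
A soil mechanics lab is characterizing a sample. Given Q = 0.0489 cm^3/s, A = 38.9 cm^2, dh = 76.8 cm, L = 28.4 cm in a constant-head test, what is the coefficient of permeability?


Result: 0.000465 cm/s

Derivation:
Compute hydraulic gradient:
i = dh / L = 76.8 / 28.4 = 2.70423
Then apply Darcy's law:
k = Q / (A * i)
k = 0.0489 / (38.9 * 2.70423)
k = 0.0489 / 105.194
k = 0.000465 cm/s


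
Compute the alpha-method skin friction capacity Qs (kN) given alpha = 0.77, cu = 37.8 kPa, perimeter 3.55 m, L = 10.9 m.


Using Qs = alpha * cu * perimeter * L
Qs = 0.77 * 37.8 * 3.55 * 10.9
Qs = 1126.26 kN


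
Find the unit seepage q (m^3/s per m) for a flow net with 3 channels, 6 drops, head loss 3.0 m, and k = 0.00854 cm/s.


Convert k to m/s for unit consistency with H:
k = 0.00854 cm/s = 0.00854 / 100 m/s = 8.54e-05 m/s
Using q = k * H * Nf / Nd
Nf / Nd = 3 / 6 = 0.5
q = 8.54e-05 * 3.0 * 0.5
q = 0.0001281 m^3/s per m


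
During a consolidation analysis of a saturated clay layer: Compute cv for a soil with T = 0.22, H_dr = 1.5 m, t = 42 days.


Result: 0.01179 m^2/day

Derivation:
Using cv = T * H_dr^2 / t
H_dr^2 = 1.5^2 = 2.25
cv = 0.22 * 2.25 / 42
cv = 0.01179 m^2/day


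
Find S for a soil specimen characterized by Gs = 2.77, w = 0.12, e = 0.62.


Using S = Gs * w / e
S = 2.77 * 0.12 / 0.62
S = 0.5361


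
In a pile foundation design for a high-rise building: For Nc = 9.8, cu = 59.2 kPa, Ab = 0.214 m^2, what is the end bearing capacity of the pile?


Using Qb = Nc * cu * Ab
Qb = 9.8 * 59.2 * 0.214
Qb = 124.15 kN


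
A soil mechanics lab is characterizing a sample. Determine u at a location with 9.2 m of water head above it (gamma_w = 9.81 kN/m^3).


Using u = gamma_w * h_w
u = 9.81 * 9.2
u = 90.25 kPa


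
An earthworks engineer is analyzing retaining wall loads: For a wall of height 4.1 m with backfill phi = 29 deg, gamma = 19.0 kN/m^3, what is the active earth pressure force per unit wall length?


Compute active earth pressure coefficient:
Ka = tan^2(45 - phi/2) = tan^2(30.5) = 0.346974
Compute active force:
Pa = 0.5 * Ka * gamma * H^2
Pa = 0.5 * 0.346974 * 19.0 * 4.1^2
Pa = 55.41 kN/m


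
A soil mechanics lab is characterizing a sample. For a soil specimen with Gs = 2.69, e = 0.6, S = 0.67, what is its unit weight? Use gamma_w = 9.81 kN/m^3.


Using gamma = gamma_w * (Gs + S*e) / (1 + e)
Numerator: Gs + S*e = 2.69 + 0.67*0.6 = 3.092
Denominator: 1 + e = 1 + 0.6 = 1.6
gamma = 9.81 * 3.092 / 1.6
gamma = 18.958 kN/m^3


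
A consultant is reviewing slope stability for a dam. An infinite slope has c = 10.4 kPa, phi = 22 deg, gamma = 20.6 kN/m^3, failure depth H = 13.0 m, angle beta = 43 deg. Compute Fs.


Result: 0.511

Derivation:
Using Fs = c / (gamma*H*sin(beta)*cos(beta)) + tan(phi)/tan(beta)
Cohesion contribution = 10.4 / (20.6*13.0*sin(43)*cos(43))
Cohesion contribution = 0.0778596
Friction contribution = tan(22)/tan(43) = 0.433265
Fs = 0.0778596 + 0.433265
Fs = 0.511


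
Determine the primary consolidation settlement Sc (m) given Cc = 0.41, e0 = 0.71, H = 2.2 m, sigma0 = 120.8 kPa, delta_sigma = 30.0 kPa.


Using Sc = Cc * H / (1 + e0) * log10((sigma0 + delta_sigma) / sigma0)
Stress ratio = (120.8 + 30.0) / 120.8 = 1.24834
log10(1.24834) = 0.0963344
Cc * H / (1 + e0) = 0.41 * 2.2 / (1 + 0.71) = 0.527485
Sc = 0.527485 * 0.0963344
Sc = 0.0508 m


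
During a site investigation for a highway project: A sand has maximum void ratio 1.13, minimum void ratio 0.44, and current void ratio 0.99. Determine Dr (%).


Using Dr = (e_max - e) / (e_max - e_min) * 100
e_max - e = 1.13 - 0.99 = 0.14
e_max - e_min = 1.13 - 0.44 = 0.69
Dr = 0.14 / 0.69 * 100
Dr = 20.29 %


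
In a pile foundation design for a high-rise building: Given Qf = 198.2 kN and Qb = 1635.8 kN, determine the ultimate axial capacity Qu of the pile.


Result: 1834.0 kN

Derivation:
Using Qu = Qf + Qb
Qu = 198.2 + 1635.8
Qu = 1834.0 kN


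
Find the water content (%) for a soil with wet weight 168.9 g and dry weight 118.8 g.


Using w = (m_wet - m_dry) / m_dry * 100
m_wet - m_dry = 168.9 - 118.8 = 50.1 g
w = 50.1 / 118.8 * 100
w = 42.17 %


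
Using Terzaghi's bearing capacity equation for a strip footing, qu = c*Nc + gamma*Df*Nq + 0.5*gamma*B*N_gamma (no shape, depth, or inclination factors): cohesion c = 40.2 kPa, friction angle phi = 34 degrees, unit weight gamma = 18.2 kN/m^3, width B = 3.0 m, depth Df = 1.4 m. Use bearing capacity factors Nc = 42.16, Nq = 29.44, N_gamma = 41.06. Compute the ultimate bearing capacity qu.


Compute qu = c*Nc + gamma*Df*Nq + 0.5*gamma*B*N_gamma
Term 1: 40.2 * 42.16 = 1694.832
Term 2: 18.2 * 1.4 * 29.44 = 750.1312
Term 3: 0.5 * 18.2 * 3.0 * 41.06 = 1120.938
qu = 1694.832 + 750.1312 + 1120.938
qu = 3565.9 kPa


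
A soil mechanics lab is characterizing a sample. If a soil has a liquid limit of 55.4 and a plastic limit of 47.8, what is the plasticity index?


Using PI = LL - PL
PI = 55.4 - 47.8
PI = 7.6


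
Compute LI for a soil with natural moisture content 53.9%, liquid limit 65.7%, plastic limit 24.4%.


First compute the plasticity index:
PI = LL - PL = 65.7 - 24.4 = 41.3
Then compute the liquidity index:
LI = (w - PL) / PI
LI = (53.9 - 24.4) / 41.3
LI = 0.714


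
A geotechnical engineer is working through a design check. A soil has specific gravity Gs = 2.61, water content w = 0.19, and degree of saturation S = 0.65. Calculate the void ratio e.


Using the relation e = Gs * w / S
e = 2.61 * 0.19 / 0.65
e = 0.7629


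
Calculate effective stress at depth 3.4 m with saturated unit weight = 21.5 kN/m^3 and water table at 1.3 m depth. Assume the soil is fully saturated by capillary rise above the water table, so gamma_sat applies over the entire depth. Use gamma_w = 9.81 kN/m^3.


Total stress = gamma_sat * depth
sigma = 21.5 * 3.4 = 73.1 kPa
Pore water pressure u = gamma_w * (depth - d_wt)
u = 9.81 * (3.4 - 1.3) = 20.601 kPa
Effective stress = sigma - u
sigma' = 73.1 - 20.601 = 52.5 kPa


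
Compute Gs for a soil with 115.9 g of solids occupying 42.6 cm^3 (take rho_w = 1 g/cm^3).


Result: 2.721

Derivation:
Using Gs = m_s / (V_s * rho_w)
Since rho_w = 1 g/cm^3:
Gs = 115.9 / 42.6
Gs = 2.721


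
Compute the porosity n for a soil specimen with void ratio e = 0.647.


Result: 0.3928

Derivation:
Using the relation n = e / (1 + e)
n = 0.647 / (1 + 0.647)
n = 0.647 / 1.647
n = 0.3928


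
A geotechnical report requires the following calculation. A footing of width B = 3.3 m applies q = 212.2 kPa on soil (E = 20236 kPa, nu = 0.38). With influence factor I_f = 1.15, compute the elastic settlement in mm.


Result: 34.049 mm

Derivation:
Using Se = q * B * (1 - nu^2) * I_f / E
1 - nu^2 = 1 - 0.38^2 = 0.8556
Se = 212.2 * 3.3 * 0.8556 * 1.15 / 20236
Se = 0.034049 m
Convert to mm: Se = 0.034049 * 1000 = 34.049 mm


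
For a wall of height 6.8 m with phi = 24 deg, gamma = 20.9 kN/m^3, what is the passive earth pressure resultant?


Compute passive earth pressure coefficient:
Kp = tan^2(45 + phi/2) = tan^2(57.0) = 2.371184
Compute passive force:
Pp = 0.5 * Kp * gamma * H^2
Pp = 0.5 * 2.371184 * 20.9 * 6.8^2
Pp = 1145.78 kN/m


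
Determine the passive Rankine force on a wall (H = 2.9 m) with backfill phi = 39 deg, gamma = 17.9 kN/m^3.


Compute passive earth pressure coefficient:
Kp = tan^2(45 + phi/2) = tan^2(64.5) = 4.395495
Compute passive force:
Pp = 0.5 * Kp * gamma * H^2
Pp = 0.5 * 4.395495 * 17.9 * 2.9^2
Pp = 330.85 kN/m


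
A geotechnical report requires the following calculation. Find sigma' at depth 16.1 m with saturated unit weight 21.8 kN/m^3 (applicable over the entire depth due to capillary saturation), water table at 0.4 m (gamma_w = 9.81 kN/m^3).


Total stress = gamma_sat * depth
sigma = 21.8 * 16.1 = 350.98 kPa
Pore water pressure u = gamma_w * (depth - d_wt)
u = 9.81 * (16.1 - 0.4) = 154.017 kPa
Effective stress = sigma - u
sigma' = 350.98 - 154.017 = 196.96 kPa


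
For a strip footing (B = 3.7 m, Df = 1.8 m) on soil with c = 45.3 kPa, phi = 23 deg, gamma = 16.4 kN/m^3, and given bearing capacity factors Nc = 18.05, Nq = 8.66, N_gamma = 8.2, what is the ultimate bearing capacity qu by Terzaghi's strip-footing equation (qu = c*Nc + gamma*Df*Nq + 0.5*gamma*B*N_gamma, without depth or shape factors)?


Result: 1322.1 kPa

Derivation:
Compute qu = c*Nc + gamma*Df*Nq + 0.5*gamma*B*N_gamma
Term 1: 45.3 * 18.05 = 817.665
Term 2: 16.4 * 1.8 * 8.66 = 255.6432
Term 3: 0.5 * 16.4 * 3.7 * 8.2 = 248.788
qu = 817.665 + 255.6432 + 248.788
qu = 1322.1 kPa


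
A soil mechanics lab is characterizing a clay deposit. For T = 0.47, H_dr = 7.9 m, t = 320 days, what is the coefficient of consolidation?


Result: 0.09166 m^2/day

Derivation:
Using cv = T * H_dr^2 / t
H_dr^2 = 7.9^2 = 62.41
cv = 0.47 * 62.41 / 320
cv = 0.09166 m^2/day
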